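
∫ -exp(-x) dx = exp(-x) + C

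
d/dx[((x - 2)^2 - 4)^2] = 4*x^3 - 24*x^2 + 32*x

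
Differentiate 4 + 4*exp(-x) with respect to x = -4*exp(-x)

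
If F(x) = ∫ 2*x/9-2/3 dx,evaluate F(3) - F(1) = -4/9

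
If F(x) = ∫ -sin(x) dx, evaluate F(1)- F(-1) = 0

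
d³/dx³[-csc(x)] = (-1 + 6/sin(x)^2)*cos(x)/sin(x)^2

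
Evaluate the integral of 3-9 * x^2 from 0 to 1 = 0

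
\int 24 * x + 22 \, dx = 12*x^2 + 22*x + C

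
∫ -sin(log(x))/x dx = cos(log(x)) + C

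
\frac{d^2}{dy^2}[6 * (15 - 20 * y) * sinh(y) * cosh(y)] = -240*y*sinh(2*y) + 180*sinh(2*y) - 240*cosh(2*y)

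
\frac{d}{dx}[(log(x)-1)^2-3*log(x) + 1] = (2*log(x) - 5)/x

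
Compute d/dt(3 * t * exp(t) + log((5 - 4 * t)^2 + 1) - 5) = (24*t^3*exp(t) - 36*t^2*exp(t) - 21*t*exp(t) + 16*t + 39*exp(t) - 20)/(8*t^2 - 20*t + 13)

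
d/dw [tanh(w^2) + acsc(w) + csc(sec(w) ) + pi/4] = -(-2*w^3*sqrt(1 - 1/w^2)/cosh(w^2)^2 + w^2*sqrt(1 - 1/w^2)*tan(w)*cot(sec(w))*csc(sec(w))*sec(w) + 1)/(w^2*sqrt(1 - 1/w^2))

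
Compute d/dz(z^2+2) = 2*z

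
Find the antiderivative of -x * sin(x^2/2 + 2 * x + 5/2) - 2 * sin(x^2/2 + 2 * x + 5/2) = cos((x + 2)^2/2 + 1/2) + C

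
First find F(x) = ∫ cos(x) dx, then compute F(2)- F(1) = -sin(1) + sin(2)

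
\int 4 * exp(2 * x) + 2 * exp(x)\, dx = 2*(exp(x) + 1)*exp(x) + C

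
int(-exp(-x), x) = exp(-x) + C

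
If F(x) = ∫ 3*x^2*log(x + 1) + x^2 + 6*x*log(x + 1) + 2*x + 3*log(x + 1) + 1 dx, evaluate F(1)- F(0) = 8*log(2)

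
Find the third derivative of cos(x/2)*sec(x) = (13*sin(x/2)/8 - 3*sin(x/2)/cos(x)^2 - 7*sin(x)*cos(x/2)/(4*cos(x)) + 6*sin(x)*cos(x/2)/cos(x)^3)/cos(x)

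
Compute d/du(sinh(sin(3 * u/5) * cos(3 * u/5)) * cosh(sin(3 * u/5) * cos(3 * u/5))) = 3*cos(6*u/5)*cosh(sin(6*u/5))/5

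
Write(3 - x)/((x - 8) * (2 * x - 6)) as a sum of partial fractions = -1/(2*(x - 8))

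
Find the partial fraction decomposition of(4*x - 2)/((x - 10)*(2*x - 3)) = -8/(17*(2*x - 3)) + 38/(17*(x - 10))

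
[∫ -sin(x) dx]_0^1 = -1 + cos(1)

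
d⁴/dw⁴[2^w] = 2^w*log(2)^4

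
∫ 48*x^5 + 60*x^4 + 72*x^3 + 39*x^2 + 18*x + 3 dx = 8*x^6 + 12*x^5 + 18*x^4 + 13*x^3 + 9*x^2 + 3*x + C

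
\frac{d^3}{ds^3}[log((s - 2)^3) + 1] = 6/(s^3 - 6*s^2 + 12*s - 8)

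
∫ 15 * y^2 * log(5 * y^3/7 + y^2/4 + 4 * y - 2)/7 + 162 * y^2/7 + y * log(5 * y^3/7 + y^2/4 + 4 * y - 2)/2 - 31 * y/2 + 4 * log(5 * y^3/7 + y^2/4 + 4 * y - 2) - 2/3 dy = 7*y^3 - 8*y^2 - 14*y/3 + (20*y^3 + 7*y^2 + 112*y - 56)*log(5*y^3/7 + y^2/4 + 4*y - 2)/28 + C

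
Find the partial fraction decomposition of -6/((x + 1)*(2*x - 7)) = -4/(3*(2*x - 7)) + 2/(3*(x + 1))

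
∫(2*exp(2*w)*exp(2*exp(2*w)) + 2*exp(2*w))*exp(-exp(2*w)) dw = 2*sinh(exp(2*w)) + C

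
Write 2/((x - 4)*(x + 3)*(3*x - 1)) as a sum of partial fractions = -9/(55*(3*x - 1)) + 1/(35*(x + 3)) + 2/(77*(x - 4))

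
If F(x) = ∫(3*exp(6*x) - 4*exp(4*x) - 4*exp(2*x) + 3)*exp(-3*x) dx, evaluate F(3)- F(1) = -exp(3) - (E - exp(-1))^3 - exp(-1) + exp(-3) + E + (-exp(-3) + exp(3))^3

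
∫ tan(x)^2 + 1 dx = tan(x) + C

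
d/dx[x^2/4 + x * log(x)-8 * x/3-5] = x/2 + log(x) - 5/3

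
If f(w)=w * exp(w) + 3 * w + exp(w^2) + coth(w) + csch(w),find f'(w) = w*exp(w) + 2*w*exp(w^2) + exp(w) + 3 - cosh(w)/sinh(w)^2 - 1/sinh(w)^2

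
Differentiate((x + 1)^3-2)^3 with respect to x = 9*x^8 + 72*x^7 + 252*x^6 + 468*x^5 + 450*x^4 + 144*x^3 - 72*x^2 - 36*x + 9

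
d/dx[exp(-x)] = -exp(-x)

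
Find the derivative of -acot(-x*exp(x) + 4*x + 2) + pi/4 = (-x*exp(x) - exp(x) + 4)/(x^2*exp(2*x) - 8*x^2*exp(x) + 16*x^2 - 4*x*exp(x) + 16*x + 5)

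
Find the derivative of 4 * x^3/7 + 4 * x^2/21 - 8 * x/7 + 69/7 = 12*x^2/7 + 8*x/21 - 8/7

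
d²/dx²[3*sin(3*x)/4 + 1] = -27*sin(3*x)/4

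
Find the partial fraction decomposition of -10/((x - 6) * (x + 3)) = 10/(9*(x + 3)) - 10/(9*(x - 6))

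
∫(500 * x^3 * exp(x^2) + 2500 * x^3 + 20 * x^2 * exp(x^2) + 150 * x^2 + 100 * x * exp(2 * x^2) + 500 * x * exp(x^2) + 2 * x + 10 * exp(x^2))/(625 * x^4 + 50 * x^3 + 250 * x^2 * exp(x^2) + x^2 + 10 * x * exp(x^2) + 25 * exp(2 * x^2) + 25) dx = log((5*x^2 + x/5 + exp(x^2))^2 + 1) + C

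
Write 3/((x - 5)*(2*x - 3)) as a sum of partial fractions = -6/(7*(2*x - 3)) + 3/(7*(x - 5))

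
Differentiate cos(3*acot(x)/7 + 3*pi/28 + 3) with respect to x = 3*sin(3*(acot(x)/7 + pi/28 + 1))/(7*x^2 + 7)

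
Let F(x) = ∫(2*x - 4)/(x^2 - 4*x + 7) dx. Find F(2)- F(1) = -log(4) + log(3)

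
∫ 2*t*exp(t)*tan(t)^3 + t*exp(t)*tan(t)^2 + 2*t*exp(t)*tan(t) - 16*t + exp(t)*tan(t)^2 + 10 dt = t*(-8*t + exp(t)*tan(t)^2 + 10) + C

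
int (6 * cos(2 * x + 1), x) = 3*sin(2*x + 1) + C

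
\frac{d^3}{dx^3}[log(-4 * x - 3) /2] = 64/(64*x^3 + 144*x^2 + 108*x + 27)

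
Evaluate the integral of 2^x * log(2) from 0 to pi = -1 + 2^pi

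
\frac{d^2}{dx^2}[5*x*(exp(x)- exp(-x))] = (5*x*exp(2*x) - 5*x + 10*exp(2*x) + 10)*exp(-x)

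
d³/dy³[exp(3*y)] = 27*exp(3*y)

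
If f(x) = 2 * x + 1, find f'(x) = 2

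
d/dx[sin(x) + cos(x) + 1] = -sin(x) + cos(x)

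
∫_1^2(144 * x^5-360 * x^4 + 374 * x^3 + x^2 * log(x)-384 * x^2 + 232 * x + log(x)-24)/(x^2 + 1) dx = log(2) + log(5) + 20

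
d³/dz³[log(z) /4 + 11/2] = 1/(2*z^3)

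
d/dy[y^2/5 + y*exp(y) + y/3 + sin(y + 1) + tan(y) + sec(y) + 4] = y*exp(y) + 2*y/5 + exp(y) + cos(y + 1) + tan(y)^2 + tan(y)*sec(y) + 4/3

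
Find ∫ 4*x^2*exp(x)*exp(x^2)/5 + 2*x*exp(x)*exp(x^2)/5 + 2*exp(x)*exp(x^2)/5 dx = 2*x*exp(x*(x + 1))/5 + C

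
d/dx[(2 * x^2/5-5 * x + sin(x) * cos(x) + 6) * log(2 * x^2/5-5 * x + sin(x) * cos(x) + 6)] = 4*x*log(2*x^2/5 - 5*x + sin(2*x)/2 + 6)/5 + 4*x/5 + log(2*x^2/5 - 5*x + sin(2*x)/2 + 6)*cos(2*x) - 5*log(2*x^2/5 - 5*x + sin(2*x)/2 + 6) + cos(2*x) - 5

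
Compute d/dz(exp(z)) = exp(z)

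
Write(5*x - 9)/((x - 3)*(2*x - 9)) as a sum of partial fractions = 9/(2*x - 9) - 2/(x - 3)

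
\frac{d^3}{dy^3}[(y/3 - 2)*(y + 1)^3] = 8*y - 6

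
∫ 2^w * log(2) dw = 2^w + C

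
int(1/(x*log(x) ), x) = log(log(x)/2) + C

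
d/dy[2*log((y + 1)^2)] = 4/(y + 1)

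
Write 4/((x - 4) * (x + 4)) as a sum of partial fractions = -1/(2*(x + 4)) + 1/(2*(x - 4))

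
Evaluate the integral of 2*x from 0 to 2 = 4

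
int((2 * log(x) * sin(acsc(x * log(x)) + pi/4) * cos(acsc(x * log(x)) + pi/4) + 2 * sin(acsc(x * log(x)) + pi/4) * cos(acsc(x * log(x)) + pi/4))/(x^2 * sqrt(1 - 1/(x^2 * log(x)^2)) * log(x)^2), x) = cos(acsc(x*log(x)) + pi/4)^2 + C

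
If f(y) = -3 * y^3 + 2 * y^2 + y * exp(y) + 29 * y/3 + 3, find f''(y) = y*exp(y) - 18*y + 2*exp(y) + 4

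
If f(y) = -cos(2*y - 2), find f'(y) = 2*sin(2*y - 2)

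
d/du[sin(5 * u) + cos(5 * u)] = -5*sin(5*u) + 5*cos(5*u)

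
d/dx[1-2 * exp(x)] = -2*exp(x)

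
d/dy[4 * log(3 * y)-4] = 4/y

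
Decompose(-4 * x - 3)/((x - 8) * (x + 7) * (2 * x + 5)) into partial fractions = -4/(27*(2*x + 5)) + 5/(27*(x + 7)) - 1/(9*(x - 8))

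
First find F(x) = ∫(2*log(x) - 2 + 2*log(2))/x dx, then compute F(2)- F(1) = -(-1 + log(2))^2 + (-1 + log(4))^2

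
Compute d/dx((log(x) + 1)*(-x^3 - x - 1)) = (-3*x^3*log(x) - 4*x^3 - x*log(x) - 2*x - 1)/x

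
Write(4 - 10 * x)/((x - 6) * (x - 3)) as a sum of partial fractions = 26/(3*(x - 3)) - 56/(3*(x - 6))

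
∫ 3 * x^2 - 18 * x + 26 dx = x^3 - 9*x^2 + 26*x + C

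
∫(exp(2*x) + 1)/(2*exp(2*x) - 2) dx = log(2*sinh(x))/2 + C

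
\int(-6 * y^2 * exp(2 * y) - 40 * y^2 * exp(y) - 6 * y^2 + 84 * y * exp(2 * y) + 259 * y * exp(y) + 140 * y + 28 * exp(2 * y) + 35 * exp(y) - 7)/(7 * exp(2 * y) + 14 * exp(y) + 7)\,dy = (-y*(exp(y) + 1)*(2*y^2 - 70*y + 7) + 7*(-4*y^2 + 5*y + 2)*exp(y))/(7*(exp(y) + 1)) + C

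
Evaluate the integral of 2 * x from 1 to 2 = 3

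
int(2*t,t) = t^2 + C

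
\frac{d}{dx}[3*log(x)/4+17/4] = 3/(4*x)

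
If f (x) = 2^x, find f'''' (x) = 2^x*log(2)^4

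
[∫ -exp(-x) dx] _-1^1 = -E + exp(-1)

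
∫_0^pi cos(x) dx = 0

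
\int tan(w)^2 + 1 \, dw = tan(w) + C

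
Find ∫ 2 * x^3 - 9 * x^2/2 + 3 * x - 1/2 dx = x^4/2 - 3*x^3/2 + 3*x^2/2 - x/2 + C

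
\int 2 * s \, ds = s^2 + C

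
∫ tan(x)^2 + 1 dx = tan(x) + C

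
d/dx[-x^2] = -2*x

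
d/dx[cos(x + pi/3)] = -sin(x + pi/3)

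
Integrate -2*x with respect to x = -x^2 + C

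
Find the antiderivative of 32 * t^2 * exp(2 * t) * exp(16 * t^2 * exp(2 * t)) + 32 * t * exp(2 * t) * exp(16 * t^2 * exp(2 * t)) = exp(16*t^2*exp(2*t)) + C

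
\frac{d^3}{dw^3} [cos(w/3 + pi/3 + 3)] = sin(w/3 + pi/3 + 3)/27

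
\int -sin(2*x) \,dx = cos(x)^2 + C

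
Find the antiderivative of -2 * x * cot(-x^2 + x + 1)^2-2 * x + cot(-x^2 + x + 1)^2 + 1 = -cot(-x^2 + x + 1) + C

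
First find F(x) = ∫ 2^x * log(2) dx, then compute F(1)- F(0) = 1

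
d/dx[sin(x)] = cos(x)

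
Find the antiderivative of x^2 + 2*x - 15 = x^3/3 + x^2 - 15*x + C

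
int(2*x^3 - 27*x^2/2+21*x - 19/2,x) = x^4/2 - 9*x^3/2 + 21*x^2/2 - 19*x/2 + C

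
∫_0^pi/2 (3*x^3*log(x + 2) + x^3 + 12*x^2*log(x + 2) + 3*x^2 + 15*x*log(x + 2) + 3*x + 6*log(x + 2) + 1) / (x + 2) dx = -log(2) + (1 + pi/2)^3*log(pi/2 + 2)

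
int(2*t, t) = t^2 + C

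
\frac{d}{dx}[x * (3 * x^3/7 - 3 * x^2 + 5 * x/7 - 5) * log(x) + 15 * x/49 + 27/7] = 12*x^3*log(x)/7 + 3*x^3/7 - 9*x^2*log(x) - 3*x^2 + 10*x*log(x)/7 + 5*x/7 - 5*log(x) - 230/49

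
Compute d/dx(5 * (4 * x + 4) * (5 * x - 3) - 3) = 200*x + 40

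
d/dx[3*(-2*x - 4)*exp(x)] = -6*x*exp(x) - 18*exp(x)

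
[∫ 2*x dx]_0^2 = 4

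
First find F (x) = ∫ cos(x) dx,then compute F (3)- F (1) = -sin(1) + sin(3)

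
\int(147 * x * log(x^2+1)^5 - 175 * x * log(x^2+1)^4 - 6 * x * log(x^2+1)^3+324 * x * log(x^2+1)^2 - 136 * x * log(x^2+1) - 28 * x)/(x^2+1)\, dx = (49*log(x^2 + 1)^5 - 70*log(x^2 + 1)^4 - 3*log(x^2 + 1)^3 + 216*log(x^2 + 1)^2 - 136*log(x^2 + 1) - 56)*log(x^2 + 1)/4 + C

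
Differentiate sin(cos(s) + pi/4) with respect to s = -sin(s)*cos(cos(s) + pi/4)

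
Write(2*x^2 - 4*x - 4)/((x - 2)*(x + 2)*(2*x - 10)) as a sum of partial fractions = 3/(14*(x + 2)) + 1/(6*(x - 2)) + 13/(21*(x - 5))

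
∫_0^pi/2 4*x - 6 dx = -4 + (-4 + pi)*(-1 + pi/2)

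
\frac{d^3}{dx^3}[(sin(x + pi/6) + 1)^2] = -4*sin(2*x + pi/3) - 2*cos(x + pi/6)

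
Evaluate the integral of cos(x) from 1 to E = -sin(1) + sin(E)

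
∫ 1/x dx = log(3*x/2) + C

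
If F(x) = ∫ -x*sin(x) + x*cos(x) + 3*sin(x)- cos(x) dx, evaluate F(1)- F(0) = -sin(1) - cos(1) + 2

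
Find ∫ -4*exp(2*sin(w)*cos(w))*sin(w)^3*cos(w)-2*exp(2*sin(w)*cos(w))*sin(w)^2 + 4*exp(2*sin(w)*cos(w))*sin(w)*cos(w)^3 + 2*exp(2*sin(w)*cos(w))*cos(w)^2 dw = exp(sin(2*w))*sin(2*w) + C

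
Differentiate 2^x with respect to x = 2^x*log(2)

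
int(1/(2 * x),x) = log(2*x)/2 + C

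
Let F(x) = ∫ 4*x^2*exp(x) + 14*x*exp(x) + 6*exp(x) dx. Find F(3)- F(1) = -10*E - atan(20) - atan(1/20) + atan(1/10) + atan(10) + 54*exp(3)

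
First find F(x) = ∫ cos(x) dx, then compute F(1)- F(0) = sin(1)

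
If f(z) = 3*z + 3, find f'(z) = 3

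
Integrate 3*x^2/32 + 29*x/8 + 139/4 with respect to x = x^3/32 + 29*x^2/16 + 139*x/4 + C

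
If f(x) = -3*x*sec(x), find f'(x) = -3*x*tan(x)*sec(x) - 3*sec(x)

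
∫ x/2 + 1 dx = x^2/4 + x + C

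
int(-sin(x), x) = cos(x) + C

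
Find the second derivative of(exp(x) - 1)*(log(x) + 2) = (x^2*exp(x)*log(x) + 2*x^2*exp(x) + 2*x*exp(x) - exp(x) + 1)/x^2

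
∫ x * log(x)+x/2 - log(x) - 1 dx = x*(x - 2)*log(x)/2 + C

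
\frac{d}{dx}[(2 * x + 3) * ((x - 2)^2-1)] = 6*x^2 - 10*x - 6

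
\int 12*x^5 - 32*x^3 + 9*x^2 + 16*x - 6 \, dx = 2*x^6 - 8*x^4 + 3*x^3 + 8*x^2 - 6*x + C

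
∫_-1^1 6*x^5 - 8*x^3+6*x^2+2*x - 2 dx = 0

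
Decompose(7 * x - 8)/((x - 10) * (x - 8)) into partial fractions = -24/(x - 8) + 31/(x - 10)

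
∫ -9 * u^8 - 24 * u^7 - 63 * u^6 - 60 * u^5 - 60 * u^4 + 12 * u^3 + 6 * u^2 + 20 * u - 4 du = -u^9 - 3*u^8 - 9*u^7 - 10*u^6 - 12*u^5 + 3*u^4 + 2*u^3 + 10*u^2 - 4*u + C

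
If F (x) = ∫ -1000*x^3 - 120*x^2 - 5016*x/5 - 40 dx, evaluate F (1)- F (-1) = -160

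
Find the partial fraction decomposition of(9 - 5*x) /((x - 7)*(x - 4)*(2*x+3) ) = 6/(17*(2*x + 3)) + 1/(3*(x - 4)) - 26/(51*(x - 7))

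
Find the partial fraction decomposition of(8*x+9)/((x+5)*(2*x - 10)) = 31/(20*(x + 5)) + 49/(20*(x - 5))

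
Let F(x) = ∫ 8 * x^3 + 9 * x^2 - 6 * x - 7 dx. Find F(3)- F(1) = 200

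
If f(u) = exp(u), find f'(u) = exp(u)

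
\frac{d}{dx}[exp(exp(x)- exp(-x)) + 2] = (exp(exp(x) - exp(-x)) + exp(2*x + exp(x) - exp(-x)))*exp(-x)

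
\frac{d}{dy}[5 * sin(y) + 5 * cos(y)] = -5*sin(y) + 5*cos(y)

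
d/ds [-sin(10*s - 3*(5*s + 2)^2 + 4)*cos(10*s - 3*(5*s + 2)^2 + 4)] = 50*(3*s + 1)*cos(150*s^2 + 100*s + 16)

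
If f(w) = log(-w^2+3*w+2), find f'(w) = (2*w - 3)/(w^2 - 3*w - 2)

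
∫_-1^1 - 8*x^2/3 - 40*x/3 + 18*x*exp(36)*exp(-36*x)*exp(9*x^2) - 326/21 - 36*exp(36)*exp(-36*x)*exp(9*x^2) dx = -exp(81) - 2068/63 + exp(9)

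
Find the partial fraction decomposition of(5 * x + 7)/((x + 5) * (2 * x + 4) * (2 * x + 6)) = -3/(4*(x + 5)) + 1/(x + 3) - 1/(4*(x + 2))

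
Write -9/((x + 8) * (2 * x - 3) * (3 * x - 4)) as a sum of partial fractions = 81/(28*(3*x - 4)) - 36/(19*(2*x - 3)) - 9/(532*(x + 8))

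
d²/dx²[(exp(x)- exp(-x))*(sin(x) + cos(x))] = 2*sqrt(2)*(exp(2*x) + 1)*exp(-x)*cos(x + pi/4)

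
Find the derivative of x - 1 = 1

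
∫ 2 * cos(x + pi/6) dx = 2*sin(x + pi/6) + C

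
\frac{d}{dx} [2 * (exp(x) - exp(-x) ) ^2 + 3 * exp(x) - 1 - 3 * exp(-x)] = (4*exp(4*x) + 3*exp(3*x) + 3*exp(x) - 4)*exp(-2*x)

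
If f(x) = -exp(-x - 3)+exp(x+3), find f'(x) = (exp(2*x + 6) + 1)*exp(-x - 3)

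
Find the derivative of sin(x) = cos(x)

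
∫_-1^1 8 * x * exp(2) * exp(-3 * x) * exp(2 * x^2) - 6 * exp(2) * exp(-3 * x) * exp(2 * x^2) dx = -2*exp(7) + 2*E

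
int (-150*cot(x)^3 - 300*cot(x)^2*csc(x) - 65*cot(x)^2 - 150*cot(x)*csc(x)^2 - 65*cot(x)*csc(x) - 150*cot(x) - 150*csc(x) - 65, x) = 3*(5*cot(x) + 5*csc(x) + 3)^2 - 25*cot(x) - 25*csc(x) + C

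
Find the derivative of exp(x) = exp(x)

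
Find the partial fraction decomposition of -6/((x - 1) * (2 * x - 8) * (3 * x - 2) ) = -27/(10*(3*x - 2)) + 1/(x - 1) - 1/(10*(x - 4))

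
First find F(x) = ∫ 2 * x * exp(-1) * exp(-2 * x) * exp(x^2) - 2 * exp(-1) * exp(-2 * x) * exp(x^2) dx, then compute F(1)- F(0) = -exp(-1) + exp(-2)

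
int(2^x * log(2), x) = 2^x + C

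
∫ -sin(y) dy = cos(y) + C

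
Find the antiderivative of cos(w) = sin(w) + C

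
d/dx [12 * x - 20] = 12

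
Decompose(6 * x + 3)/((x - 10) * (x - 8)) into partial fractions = -51/(2*(x - 8)) + 63/(2*(x - 10))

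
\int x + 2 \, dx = x^2/2 + 2*x + C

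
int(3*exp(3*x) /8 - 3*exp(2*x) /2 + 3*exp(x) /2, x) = (exp(x) - 2)^3/8 + C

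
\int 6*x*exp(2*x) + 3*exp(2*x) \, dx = 3*x*exp(2*x) + C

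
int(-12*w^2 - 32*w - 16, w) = -4*w^3 - 16*w^2 - 16*w + C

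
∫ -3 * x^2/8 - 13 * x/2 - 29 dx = -x^3/8 - 13*x^2/4 - 29*x + C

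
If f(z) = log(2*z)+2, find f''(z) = -1/z^2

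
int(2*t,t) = t^2 + C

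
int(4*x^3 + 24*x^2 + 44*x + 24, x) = x^4 + 8*x^3 + 22*x^2 + 24*x + C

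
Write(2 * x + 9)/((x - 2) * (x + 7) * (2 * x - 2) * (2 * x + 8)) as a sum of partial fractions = 5/(864*(x + 7)) + 1/(360*(x + 4)) - 11/(160*(x - 1)) + 13/(216*(x - 2))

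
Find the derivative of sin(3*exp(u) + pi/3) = 3*exp(u)*cos(3*exp(u) + pi/3)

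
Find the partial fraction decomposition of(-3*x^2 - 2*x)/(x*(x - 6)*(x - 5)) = 17/(x - 5) - 20/(x - 6)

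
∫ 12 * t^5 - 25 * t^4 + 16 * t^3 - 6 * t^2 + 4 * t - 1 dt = 2*t^6 - 5*t^5 + 4*t^4 - 2*t^3 + 2*t^2 - t + C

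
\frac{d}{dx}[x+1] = 1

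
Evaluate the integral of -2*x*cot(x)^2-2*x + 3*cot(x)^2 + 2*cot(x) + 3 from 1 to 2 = cot(2) + cot(1)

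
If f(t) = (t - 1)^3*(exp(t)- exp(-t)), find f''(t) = (t^3*exp(2*t) - t^3 + 3*t^2*exp(2*t) + 9*t^2 - 3*t*exp(2*t) - 21*t - exp(2*t) + 13)*exp(-t)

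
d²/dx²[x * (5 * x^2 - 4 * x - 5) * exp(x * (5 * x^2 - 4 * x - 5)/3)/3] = (1125*x^7 - 2100*x^6 - 595*x^5 + 3744*x^4 - 1685*x^3 - 1370*x^2 + 745*x + 78)*exp(5*x^3/3 - 4*x^2/3 - 5*x/3)/27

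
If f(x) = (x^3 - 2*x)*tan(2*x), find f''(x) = 8*x^3*tan(2*x)^3 + 8*x^3*tan(2*x) + 12*x^2*tan(2*x)^2 + 12*x^2 - 16*x*tan(2*x)^3 - 10*x*tan(2*x) - 8*tan(2*x)^2 - 8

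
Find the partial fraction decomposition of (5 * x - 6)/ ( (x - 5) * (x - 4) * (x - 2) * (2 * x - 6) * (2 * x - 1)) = -4/(135*(2*x - 1)) - 1/(9*(x - 2)) + 9/(20*(x - 3)) - 1/(2*(x - 4)) + 19/(108*(x - 5))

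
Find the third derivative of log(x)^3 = (6*log(x)^2 - 18*log(x) + 6)/x^3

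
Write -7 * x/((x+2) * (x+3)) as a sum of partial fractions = -21/(x + 3) + 14/(x + 2)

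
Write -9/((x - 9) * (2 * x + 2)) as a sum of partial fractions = 9/(20*(x + 1)) - 9/(20*(x - 9))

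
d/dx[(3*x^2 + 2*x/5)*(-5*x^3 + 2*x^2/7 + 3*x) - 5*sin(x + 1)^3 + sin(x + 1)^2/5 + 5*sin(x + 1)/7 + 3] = -75*x^4 - 32*x^3/7 + 957*x^2/35 + 12*x/5 + sin(2*x + 2)/5 - 85*cos(x + 1)/28 + 15*cos(3*x + 3)/4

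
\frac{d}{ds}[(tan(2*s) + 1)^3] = 6*(tan(2*s) + 1)^2/cos(2*s)^2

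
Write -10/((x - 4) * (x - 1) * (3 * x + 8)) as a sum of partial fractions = -9/(22*(3*x + 8)) + 10/(33*(x - 1)) - 1/(6*(x - 4))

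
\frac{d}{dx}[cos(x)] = -sin(x)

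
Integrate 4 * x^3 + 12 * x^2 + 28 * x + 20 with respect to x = x^4 + 4*x^3 + 14*x^2 + 20*x + C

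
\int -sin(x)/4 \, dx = cos(x)/4 + C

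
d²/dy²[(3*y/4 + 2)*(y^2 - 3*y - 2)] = 9*y/2 - 1/2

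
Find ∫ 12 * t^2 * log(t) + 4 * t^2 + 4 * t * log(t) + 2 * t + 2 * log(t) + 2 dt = 2*t*(2*t^2 + t + 1)*log(t) + C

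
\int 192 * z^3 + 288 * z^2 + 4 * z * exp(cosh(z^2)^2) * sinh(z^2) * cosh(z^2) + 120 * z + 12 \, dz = 48*z^2*(z + 1)^2 + 12*z^2 + 12*z + exp(cosh(z^2)^2) + C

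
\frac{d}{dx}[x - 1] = 1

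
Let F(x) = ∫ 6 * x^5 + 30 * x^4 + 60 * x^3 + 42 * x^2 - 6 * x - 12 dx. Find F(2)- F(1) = 551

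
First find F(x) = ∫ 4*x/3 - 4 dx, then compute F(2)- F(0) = -16/3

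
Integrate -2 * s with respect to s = -s^2 + C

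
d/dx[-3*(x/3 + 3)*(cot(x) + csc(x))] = x*cot(x)^2 + x*cot(x)*csc(x) + x + 9*cot(x)^2 + 9*cot(x)*csc(x) - cot(x) - csc(x) + 9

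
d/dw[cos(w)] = -sin(w)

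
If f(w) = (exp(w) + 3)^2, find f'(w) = 2*exp(2*w) + 6*exp(w)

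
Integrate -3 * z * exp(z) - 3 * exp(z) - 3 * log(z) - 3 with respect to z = 3*z*(-exp(z) - log(z)) + C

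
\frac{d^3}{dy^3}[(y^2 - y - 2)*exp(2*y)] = 8*y^2*exp(2*y) + 16*y*exp(2*y) - 16*exp(2*y)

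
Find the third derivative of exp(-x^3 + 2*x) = -27*x^6*exp(-x^3 + 2*x) + 54*x^4*exp(-x^3 + 2*x) + 54*x^3*exp(-x^3 + 2*x) - 36*x^2*exp(-x^3 + 2*x) - 36*x*exp(-x^3 + 2*x) + 2*exp(-x^3 + 2*x)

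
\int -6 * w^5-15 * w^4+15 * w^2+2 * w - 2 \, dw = -w^6 - 3*w^5 + 5*w^3 + w^2 - 2*w + C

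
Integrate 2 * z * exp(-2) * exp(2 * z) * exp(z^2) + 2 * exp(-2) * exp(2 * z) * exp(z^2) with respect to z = exp(z^2 + 2*z - 2) + C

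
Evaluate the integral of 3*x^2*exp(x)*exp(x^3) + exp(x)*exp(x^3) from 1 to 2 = -exp(2) + exp(10)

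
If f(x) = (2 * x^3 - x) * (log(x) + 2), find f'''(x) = (12*x^2*log(x) + 46*x^2 + 1)/x^2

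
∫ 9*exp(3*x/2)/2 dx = 3*exp(3*x/2) + C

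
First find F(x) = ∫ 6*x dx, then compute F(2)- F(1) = 9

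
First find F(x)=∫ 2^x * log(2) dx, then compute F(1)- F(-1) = 3/2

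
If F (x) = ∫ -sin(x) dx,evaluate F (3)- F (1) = cos(3) - cos(1)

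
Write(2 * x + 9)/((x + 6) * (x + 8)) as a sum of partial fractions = 7/(2*(x + 8)) - 3/(2*(x + 6))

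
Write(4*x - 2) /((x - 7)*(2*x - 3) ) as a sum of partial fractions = -8/(11*(2*x - 3)) + 26/(11*(x - 7))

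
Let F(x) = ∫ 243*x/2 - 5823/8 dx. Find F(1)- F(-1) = -5823/4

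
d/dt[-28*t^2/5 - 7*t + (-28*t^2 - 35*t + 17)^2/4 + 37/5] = 784*t^3 + 1470*t^2 + 1253*t/10 - 609/2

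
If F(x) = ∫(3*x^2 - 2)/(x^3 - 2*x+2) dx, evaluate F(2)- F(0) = -log(2) + log(6)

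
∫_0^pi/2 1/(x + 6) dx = -log(2) + log(pi/6 + 2)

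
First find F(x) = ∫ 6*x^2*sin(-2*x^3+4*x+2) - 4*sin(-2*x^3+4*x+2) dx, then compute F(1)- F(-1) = -1 + cos(4)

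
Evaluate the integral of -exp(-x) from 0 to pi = -1 + exp(-pi)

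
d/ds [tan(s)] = cos(s)^(-2)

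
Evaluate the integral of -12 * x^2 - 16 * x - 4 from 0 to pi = -4*pi*(1 + pi)^2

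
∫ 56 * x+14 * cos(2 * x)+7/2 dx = 28*x^2 + 7*x/2 + 7*sin(2*x) + C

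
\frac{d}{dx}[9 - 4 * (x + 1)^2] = -8*x - 8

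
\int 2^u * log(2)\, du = 2^u + C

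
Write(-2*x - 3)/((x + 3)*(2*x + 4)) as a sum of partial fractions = -3/(2*(x + 3)) + 1/(2*(x + 2))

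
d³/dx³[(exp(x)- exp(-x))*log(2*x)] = (x^3*exp(2*x)*log(x) + x^3*exp(2*x)*log(2) + x^3*log(x) + x^3*log(2) + 3*x^2*exp(2*x) - 3*x^2 - 3*x*exp(2*x) - 3*x + 2*exp(2*x) - 2)*exp(-x)/x^3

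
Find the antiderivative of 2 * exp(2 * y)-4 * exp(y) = (exp(y) - 2)^2 + C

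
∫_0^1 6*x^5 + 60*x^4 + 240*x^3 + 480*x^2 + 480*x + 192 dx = 665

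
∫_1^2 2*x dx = 3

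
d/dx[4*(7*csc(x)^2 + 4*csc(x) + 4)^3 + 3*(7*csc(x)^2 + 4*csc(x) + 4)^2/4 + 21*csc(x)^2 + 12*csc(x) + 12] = -3*(268 + 1458/sin(x) + 2986/sin(x)^2 + 4977/sin(x)^3 + 3920/sin(x)^4 + 2744/sin(x)^5)*cos(x)/sin(x)^2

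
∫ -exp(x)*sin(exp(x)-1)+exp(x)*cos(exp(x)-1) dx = sqrt(2)*cos(-exp(x) + pi/4 + 1) + C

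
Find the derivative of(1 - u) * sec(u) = -u*tan(u)*sec(u) + tan(u)*sec(u) - sec(u)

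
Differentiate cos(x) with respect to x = -sin(x)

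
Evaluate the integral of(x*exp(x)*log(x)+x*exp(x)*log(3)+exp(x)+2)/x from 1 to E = -(2 + E)*log(3) + (2 + exp(E))*log(3*E)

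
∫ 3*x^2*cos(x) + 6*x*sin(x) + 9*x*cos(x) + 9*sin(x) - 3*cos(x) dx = (3*x^2 + 9*x - 3)*sin(x) + C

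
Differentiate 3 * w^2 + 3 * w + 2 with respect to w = 6*w + 3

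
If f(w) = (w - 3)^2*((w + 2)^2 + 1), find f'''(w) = 24*w - 12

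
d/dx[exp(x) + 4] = exp(x)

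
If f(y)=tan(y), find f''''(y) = 24*tan(y)^5 + 40*tan(y)^3 + 16*tan(y)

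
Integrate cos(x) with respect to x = sin(x) + C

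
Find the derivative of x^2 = 2*x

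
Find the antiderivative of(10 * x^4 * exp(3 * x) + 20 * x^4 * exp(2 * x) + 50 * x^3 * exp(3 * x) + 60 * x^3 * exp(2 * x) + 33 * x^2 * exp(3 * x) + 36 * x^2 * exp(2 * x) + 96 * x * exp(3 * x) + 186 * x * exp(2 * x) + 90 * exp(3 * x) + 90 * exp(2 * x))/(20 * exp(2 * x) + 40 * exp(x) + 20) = x*(10*x^3 + 10*x^2 + 3*x + 90)*exp(2*x)/(20*(exp(x) + 1)) + C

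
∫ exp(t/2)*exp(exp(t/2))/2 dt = exp(exp(t/2)) + C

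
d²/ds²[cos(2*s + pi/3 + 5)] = -4*cos(2*s + pi/3 + 5)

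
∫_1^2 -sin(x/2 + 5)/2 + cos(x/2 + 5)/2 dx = -cos(11/2) + sin(6) - sin(11/2) + cos(6)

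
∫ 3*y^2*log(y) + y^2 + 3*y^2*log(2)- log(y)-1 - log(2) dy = y*(y^2 - 1)*log(2*y) + C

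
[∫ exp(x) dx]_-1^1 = E - exp(-1)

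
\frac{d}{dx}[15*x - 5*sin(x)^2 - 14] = 15 - 5*sin(2*x)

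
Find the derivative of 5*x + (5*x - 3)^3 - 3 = 375*x^2 - 450*x + 140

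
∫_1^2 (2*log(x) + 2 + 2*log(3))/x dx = -2*log(3) - log(3)^2 + log(6)^2 + 2*log(6)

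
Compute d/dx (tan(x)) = cos(x)^(-2)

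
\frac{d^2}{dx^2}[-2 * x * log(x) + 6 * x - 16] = -2/x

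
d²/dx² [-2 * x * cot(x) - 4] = 4*(-x*cos(x)/sin(x) + 1)/sin(x)^2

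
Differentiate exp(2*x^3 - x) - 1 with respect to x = 6*x^2*exp(2*x^3 - x) - exp(2*x^3 - x)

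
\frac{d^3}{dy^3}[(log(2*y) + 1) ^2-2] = (4*log(y) - 2 + 4*log(2))/y^3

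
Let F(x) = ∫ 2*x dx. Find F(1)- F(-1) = 0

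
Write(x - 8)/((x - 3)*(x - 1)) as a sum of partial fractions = 7/(2*(x - 1)) - 5/(2*(x - 3))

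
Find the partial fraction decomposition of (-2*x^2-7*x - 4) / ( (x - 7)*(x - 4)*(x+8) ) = -19/(45*(x + 8)) + 16/(9*(x - 4)) - 151/(45*(x - 7))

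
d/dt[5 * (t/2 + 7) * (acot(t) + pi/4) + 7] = (20*t^2*acot(t) + 5*pi*t^2 - 20*t + 20*acot(t) - 280 + 5*pi)/(8*t^2 + 8)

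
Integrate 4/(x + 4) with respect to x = 4*log(x + 4) + C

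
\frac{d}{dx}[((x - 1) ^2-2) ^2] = 4*x^3 - 12*x^2 + 4*x + 4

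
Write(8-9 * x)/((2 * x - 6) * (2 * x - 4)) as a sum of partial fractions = 5/(2*(x - 2)) - 19/(4*(x - 3))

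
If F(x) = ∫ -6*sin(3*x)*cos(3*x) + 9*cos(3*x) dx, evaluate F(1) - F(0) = (3 - sin(3))*sin(3)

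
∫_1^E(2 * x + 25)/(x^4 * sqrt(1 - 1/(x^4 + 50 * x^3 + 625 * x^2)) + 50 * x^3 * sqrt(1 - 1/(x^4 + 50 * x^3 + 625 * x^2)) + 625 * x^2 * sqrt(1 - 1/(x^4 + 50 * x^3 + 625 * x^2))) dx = -asec(26) + asec(5*E*(E/5 + 5))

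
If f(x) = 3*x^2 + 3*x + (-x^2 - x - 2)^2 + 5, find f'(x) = 4*x^3 + 6*x^2 + 16*x + 7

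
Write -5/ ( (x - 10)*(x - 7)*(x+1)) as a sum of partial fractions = -5/(88*(x + 1)) + 5/(24*(x - 7)) - 5/(33*(x - 10))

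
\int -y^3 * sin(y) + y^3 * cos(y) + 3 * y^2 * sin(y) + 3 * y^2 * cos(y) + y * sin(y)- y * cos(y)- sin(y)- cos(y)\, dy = sqrt(2)*y*(y^2 - 1)*sin(y + pi/4) + C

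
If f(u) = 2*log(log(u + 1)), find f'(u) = 2/(u*log(u + 1) + log(u + 1))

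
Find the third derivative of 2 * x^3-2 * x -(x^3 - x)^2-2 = -120*x^3 + 48*x + 12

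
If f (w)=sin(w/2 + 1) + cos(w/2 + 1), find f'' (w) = -sqrt(2)*sin(w/2 + pi/4 + 1)/4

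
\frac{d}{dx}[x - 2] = 1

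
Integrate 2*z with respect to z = z^2 + C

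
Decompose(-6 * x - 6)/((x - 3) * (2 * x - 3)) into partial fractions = 10/(2*x - 3) - 8/(x - 3)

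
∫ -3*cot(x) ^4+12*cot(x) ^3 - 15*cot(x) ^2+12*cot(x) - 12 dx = (cot(x) - 2)^3 + C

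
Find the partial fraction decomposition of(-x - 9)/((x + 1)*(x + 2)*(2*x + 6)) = -3/(2*(x + 3)) + 7/(2*(x + 2)) - 2/(x + 1)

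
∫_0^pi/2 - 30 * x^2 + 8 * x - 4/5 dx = 2*(2 + 5*pi/2)*(-5*pi^2/4 - 2 + 2*pi)/5 + 8/5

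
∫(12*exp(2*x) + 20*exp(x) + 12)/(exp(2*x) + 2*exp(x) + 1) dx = 2*((6*x - 11)*(exp(x) + 1) - 2*exp(x))/(exp(x) + 1) + C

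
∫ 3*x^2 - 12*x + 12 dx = x^3 - 6*x^2 + 12*x + C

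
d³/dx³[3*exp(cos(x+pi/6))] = 3*(-sin(x)^2/2 - sqrt(3)*sin(x)*cos(x)/2 + 3*cos(x + pi/6) + 3/4)*exp(sqrt(3)*cos(x)/2)*exp(-sin(x)/2)*sin(x + pi/6)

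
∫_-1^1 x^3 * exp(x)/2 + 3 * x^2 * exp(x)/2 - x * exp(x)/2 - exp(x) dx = -E/2 + exp(-1)/2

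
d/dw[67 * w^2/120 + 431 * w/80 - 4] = 67*w/60 + 431/80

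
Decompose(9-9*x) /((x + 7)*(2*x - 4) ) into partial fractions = -4/(x + 7) - 1/(2*(x - 2))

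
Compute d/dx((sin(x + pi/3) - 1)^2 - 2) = -2*cos(x + pi/3) + cos(2*x + pi/6)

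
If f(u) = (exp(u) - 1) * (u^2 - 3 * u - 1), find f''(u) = u^2*exp(u) + u*exp(u) - 5*exp(u) - 2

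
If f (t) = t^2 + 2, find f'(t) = 2*t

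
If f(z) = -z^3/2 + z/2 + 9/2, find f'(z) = 1/2 - 3*z^2/2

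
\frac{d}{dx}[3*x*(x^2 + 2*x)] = 9*x^2 + 12*x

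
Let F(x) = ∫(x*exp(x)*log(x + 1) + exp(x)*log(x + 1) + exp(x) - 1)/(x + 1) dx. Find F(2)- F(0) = (-1 + exp(2))*log(3)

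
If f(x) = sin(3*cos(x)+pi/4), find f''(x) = -9*sin(x)^2*sin(3*cos(x) + pi/4) - 3*cos(x)*cos(3*cos(x) + pi/4)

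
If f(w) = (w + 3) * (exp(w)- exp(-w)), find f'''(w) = (w*exp(2*w) + w + 6*exp(2*w))*exp(-w)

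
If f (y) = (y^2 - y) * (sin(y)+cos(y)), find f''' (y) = y^2*sin(y) - y^2*cos(y) - 7*y*sin(y) - 5*y*cos(y) - 3*sin(y) + 9*cos(y)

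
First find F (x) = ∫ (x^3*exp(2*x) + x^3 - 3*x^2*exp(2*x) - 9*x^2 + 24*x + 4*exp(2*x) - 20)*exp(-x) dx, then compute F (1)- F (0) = -E + exp(-1)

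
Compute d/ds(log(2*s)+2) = 1/s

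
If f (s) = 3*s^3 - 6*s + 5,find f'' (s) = 18*s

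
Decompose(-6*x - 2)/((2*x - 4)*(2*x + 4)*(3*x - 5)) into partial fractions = 27/(11*(3*x - 5)) + 5/(88*(x + 2)) - 7/(8*(x - 2))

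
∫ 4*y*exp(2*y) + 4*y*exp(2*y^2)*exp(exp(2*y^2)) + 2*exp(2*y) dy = 2*y*exp(2*y) + exp(exp(2*y^2)) + C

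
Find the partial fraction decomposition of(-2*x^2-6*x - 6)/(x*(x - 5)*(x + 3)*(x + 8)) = 43/(260*(x + 8)) - 1/(20*(x + 3)) - 43/(260*(x - 5)) + 1/(20*x)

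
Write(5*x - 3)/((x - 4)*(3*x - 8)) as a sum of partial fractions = -31/(4*(3*x - 8)) + 17/(4*(x - 4))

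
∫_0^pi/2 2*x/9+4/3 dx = -4 + (pi/6 + 2)^2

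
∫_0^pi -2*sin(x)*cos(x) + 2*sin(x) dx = 4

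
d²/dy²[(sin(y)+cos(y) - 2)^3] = -18*sqrt(2)*sin(y)^2*cos(y + pi/4) + 48*sin(y)*cos(y) - 27*sin(y) - 9*cos(y)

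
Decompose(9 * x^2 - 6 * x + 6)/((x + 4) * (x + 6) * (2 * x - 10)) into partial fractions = 183/(22*(x + 6)) - 29/(6*(x + 4)) + 67/(66*(x - 5))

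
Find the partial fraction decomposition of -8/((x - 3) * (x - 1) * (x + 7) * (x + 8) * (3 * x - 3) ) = -8/(2673*(x + 8)) + 1/(240*(x + 7)) + 19/(3888*(x - 1)) + 1/(54*(x - 1)^2) - 1/(165*(x - 3))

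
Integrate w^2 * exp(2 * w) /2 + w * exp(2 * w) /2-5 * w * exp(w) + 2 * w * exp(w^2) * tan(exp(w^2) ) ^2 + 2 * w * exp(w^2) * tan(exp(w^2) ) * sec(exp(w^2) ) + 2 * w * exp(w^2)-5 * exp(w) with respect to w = w^2*exp(2*w)/4 - 5*w*exp(w) + tan(exp(w^2)) + sec(exp(w^2)) + C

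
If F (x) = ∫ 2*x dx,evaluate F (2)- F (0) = 4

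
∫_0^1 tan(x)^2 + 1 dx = tan(1)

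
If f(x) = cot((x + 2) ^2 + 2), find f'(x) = -2*(x + 2)/sin(x^2 + 4*x + 6)^2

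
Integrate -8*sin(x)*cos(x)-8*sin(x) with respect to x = 4*(cos(x) + 1)^2 + C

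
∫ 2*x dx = x^2 + C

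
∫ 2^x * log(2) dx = 2^x + C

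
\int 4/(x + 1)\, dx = 4*log(x + 1) + C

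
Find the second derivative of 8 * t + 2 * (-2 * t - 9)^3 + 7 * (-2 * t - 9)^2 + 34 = -96*t - 376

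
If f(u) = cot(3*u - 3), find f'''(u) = -162*cot(3*u - 3)^4 - 216*cot(3*u - 3)^2 - 54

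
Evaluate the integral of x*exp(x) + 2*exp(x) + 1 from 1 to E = -2*E - 2 + (1 + E)*(1 + exp(E))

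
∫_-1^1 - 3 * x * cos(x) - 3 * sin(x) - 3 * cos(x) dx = -6*sin(1)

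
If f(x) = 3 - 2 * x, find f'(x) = -2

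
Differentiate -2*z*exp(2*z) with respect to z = -4*z*exp(2*z) - 2*exp(2*z)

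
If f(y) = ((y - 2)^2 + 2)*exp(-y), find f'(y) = (-y^2 + 6*y - 10)*exp(-y)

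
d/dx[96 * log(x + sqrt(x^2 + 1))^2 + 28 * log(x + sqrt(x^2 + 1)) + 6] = (192*x*log(x + sqrt(x^2 + 1)) + 28*x + 192*sqrt(x^2 + 1)*log(x + sqrt(x^2 + 1)) + 28*sqrt(x^2 + 1))/(x^2 + x*sqrt(x^2 + 1) + 1)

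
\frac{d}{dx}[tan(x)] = cos(x)^(-2)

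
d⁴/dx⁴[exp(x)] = exp(x)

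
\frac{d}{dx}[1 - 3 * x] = -3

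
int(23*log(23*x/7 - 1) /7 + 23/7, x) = (23*x - 7)*log(23*x/7 - 1)/7 + C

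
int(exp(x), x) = exp(x) + C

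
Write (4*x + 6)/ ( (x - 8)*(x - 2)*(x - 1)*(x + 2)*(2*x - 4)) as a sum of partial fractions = -1/(480*(x + 2)) - 5/(21*(x - 1)) + 67/(288*(x - 2)) - 7/(24*(x - 2)^2) + 19/(2520*(x - 8))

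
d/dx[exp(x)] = exp(x)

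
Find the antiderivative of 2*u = u^2 + C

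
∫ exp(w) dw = exp(w) + C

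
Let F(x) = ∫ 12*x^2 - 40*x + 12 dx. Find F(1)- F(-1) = 32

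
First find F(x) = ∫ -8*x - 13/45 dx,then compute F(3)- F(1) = -1466/45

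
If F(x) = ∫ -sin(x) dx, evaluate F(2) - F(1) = -cos(1) + cos(2)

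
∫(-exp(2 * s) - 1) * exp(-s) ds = -2*sinh(s) + C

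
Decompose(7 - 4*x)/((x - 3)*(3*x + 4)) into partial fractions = -37/(13*(3*x + 4)) - 5/(13*(x - 3))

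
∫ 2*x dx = x^2 + C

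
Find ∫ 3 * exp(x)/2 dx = 3*exp(x)/2 + C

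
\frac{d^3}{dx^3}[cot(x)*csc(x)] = (-1 + 20/sin(x)^2 - 24/sin(x)^4)/sin(x)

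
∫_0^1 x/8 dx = 1/16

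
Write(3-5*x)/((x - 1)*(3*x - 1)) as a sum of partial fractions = -2/(3*x - 1) - 1/(x - 1)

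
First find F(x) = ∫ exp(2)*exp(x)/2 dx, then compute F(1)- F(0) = -exp(2)/2 + exp(3)/2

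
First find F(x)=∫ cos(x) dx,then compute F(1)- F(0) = sin(1)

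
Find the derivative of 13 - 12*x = -12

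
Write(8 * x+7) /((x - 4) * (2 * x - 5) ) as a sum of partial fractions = -18/(2*x - 5) + 13/(x - 4)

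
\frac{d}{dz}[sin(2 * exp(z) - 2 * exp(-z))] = 2*(exp(2*z) + 1)*exp(-z)*cos(2*exp(z) - 2*exp(-z))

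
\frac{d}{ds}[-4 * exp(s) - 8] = -4*exp(s)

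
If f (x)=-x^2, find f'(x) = -2*x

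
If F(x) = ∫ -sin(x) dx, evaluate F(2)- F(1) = -cos(1) + cos(2)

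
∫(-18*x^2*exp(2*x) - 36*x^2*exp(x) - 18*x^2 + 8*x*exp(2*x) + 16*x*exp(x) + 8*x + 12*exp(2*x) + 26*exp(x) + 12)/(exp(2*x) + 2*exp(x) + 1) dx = 2*((exp(x) + 1)*(-3*x^3 + 2*x^2 + 6*x + 6) + exp(x))/(exp(x) + 1) + C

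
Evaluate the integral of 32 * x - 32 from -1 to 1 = -64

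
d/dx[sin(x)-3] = cos(x)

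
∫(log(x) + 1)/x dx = (log(x) + 2)*log(x)/2 + C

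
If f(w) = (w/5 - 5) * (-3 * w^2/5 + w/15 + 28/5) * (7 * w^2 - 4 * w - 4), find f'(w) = -21*w^4/5 + 6472*w^3/75 - 91*w^2/5 - 2112*w/5 + 8164/75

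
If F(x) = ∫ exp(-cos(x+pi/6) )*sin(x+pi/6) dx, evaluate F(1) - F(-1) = -exp(-sin(1 + pi/3)) + exp(-cos(pi/6 + 1))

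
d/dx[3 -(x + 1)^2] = -2*x - 2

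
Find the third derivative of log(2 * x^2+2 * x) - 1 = (4*x^3 + 6*x^2 + 6*x + 2)/(x^6 + 3*x^5 + 3*x^4 + x^3)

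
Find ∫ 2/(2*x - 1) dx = log(2 - 4*x) + C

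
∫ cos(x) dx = sin(x) + C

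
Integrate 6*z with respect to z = 3*z^2 + C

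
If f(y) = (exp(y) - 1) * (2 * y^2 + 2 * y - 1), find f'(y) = 2*y^2*exp(y) + 6*y*exp(y) - 4*y + exp(y) - 2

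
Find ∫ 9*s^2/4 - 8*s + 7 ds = 3*s^3/4 - 4*s^2 + 7*s + C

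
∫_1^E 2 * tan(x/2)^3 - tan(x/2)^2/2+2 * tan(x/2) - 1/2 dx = -tan(E/2) - 2*tan(1/2)^2 + tan(1/2) + 2*tan(E/2)^2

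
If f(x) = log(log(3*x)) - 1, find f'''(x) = (2*log(x)^2 + 3*log(x) + 4*log(3)*log(x) + 2 + 2*log(3)^2 + 3*log(3))/(x^3*log(x)^3 + 3*x^3*log(3)*log(x)^2 + 3*x^3*log(3)^2*log(x) + x^3*log(3)^3)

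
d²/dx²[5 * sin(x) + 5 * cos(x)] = -5*sin(x) - 5*cos(x)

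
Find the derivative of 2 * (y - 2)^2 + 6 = 4*y - 8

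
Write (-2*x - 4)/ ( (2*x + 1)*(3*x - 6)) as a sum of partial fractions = 2/(5*(2*x + 1)) - 8/(15*(x - 2))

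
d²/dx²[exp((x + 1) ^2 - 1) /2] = 2*x^2*exp(x^2 + 2*x) + 4*x*exp(x^2 + 2*x) + 3*exp(x^2 + 2*x)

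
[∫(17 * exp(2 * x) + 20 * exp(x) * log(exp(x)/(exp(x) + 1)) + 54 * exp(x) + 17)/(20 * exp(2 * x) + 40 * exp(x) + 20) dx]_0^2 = (2 - log(1 + exp(2)))*exp(2)/(1 + exp(2)) + log(2)/2 + 17/10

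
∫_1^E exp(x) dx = -E + exp(E)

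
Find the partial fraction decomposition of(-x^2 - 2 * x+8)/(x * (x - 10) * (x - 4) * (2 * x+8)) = 1/(24*(x - 4)) - 1/(15*(x - 10)) + 1/(40*x)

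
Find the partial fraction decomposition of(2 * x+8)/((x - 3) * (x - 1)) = -5/(x - 1) + 7/(x - 3)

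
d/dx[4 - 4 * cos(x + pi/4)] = 4*sin(x + pi/4)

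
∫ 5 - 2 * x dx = -x^2 + 5*x + C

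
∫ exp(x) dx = exp(x) + C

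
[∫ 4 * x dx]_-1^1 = 0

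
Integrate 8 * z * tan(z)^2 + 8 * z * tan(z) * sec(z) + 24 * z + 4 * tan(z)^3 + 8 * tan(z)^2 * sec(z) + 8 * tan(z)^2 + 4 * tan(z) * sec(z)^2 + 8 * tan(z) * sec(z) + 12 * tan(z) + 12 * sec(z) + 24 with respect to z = -8*z + 2*(2*z + tan(z) + sec(z) + 3)^2 - 4*tan(z) - 4*sec(z) + C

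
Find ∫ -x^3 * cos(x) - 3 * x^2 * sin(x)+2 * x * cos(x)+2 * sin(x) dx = x*(2 - x^2)*sin(x) + C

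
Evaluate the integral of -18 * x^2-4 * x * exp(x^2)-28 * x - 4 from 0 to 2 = -110 - 2*exp(4)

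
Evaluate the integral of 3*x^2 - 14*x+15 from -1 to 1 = 32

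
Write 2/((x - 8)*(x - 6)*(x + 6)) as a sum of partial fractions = 1/(84*(x + 6)) - 1/(12*(x - 6)) + 1/(14*(x - 8))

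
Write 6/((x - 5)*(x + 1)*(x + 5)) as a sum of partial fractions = 3/(20*(x + 5)) - 1/(4*(x + 1)) + 1/(10*(x - 5))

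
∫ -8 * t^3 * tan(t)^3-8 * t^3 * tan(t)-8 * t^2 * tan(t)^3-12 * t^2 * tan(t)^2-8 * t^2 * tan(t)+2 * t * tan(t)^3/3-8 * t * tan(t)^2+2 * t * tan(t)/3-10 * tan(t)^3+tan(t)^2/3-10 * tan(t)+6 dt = -4*t^3*tan(t)^2 - 4*t^2*tan(t)^2 + t*tan(t)^2/3 + 6*t - 5*tan(t)^2 + C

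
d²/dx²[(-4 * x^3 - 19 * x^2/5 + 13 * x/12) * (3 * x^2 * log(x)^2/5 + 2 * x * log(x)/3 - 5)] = -48*x^3*log(x)^2 - 216*x^3*log(x)/5 - 24*x^3/5 - 684*x^2*log(x)^2/25 - 1598*x^2*log(x)/25 - 1742*x^2/75 + 39*x*log(x)^2/10 - 87*x*log(x)/10 + 3259*x/30 + 13*log(x)/9 + 241/6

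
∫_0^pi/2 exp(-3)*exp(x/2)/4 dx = -exp(-3)/2 + exp(-3 + pi/4)/2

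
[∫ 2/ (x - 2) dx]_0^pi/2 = -log(12) + log(3*(-2 + pi/2)^2)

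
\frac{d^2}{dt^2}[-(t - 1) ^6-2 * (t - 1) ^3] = -30*t^4 + 120*t^3 - 180*t^2 + 108*t - 18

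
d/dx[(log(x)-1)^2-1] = (2*log(x) - 2)/x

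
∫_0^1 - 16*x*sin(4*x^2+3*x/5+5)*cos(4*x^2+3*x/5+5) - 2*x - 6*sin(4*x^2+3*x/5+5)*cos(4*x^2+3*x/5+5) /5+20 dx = -cos(10)/2 + cos(96/5)/2 + 19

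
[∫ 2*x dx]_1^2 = 3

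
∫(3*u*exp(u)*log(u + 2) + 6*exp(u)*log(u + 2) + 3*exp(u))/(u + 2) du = 3*exp(u)*log(u + 2) + C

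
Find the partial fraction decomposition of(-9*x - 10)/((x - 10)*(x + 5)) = -7/(3*(x + 5)) - 20/(3*(x - 10))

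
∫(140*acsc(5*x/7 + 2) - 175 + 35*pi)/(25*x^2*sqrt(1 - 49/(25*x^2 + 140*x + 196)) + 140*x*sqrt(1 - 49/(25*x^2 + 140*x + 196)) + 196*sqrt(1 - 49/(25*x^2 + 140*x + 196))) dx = -(4*acsc(5*x/7 + 2) + pi)^2/8 + 5*acsc(5*x/7 + 2) + C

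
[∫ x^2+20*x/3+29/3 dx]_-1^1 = 20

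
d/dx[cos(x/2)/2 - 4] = -sin(x/2)/4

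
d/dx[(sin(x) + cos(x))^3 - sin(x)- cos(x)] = sqrt(2)*(3*sin(3*x + pi/4) + cos(x + pi/4))/2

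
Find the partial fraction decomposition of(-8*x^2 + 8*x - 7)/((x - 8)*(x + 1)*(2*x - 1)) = 4/(9*(2*x - 1)) - 23/(27*(x + 1)) - 91/(27*(x - 8))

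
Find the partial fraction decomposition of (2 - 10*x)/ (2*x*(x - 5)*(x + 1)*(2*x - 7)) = 44/(63*(2*x - 7)) - 1/(9*(x + 1)) - 4/(15*(x - 5)) + 1/(35*x)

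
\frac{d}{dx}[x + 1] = 1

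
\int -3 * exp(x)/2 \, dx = -3*exp(x)/2 + C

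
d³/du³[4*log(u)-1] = 8/u^3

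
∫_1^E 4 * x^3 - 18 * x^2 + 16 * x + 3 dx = -3*E - 7 + (-exp(2) + 1 + 3*E)^2 + exp(2)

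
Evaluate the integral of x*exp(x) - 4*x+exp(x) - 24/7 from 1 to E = -2*exp(2) - 31*E/7 + 38/7 + exp(1 + E)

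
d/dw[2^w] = 2^w*log(2)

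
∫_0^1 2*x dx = 1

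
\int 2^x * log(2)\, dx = 2^x + C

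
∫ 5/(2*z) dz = 5*log(z)/2 + C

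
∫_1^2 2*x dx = 3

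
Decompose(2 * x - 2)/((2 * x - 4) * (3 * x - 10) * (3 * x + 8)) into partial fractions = -11/(252*(3*x + 8)) + 7/(72*(3*x - 10)) - 1/(56*(x - 2))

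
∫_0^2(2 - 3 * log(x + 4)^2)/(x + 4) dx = -log(6)^3 - 2*log(4) + log(4)^3 + 2*log(6)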